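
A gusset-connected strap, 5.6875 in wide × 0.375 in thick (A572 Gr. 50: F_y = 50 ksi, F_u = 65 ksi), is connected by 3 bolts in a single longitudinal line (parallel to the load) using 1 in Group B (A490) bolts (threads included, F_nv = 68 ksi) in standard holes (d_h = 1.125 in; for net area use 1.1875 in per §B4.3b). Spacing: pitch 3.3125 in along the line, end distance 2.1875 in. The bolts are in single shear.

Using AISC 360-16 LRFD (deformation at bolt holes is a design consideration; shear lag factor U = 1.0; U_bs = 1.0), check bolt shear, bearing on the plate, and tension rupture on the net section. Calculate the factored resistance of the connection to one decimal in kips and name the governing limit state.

82.3 kips (net-section rupture governs)

Bolt shear: A_b = π(1)²/4 = 0.7854 in². φR_n = 0.75 × 68 × 0.7854 × 3 × 1 = 120.2 kips.
Bearing (0.375 in plate, F_u = 65 ksi): end bolts L_c = 2.1875 − 1.125/2 = 1.625, R_n = min(1.2×1.625×0.375×65, 2.4×1×0.375×65) = 47.531 kips/bolt; interior L_c = 3.3125 − 1.125 = 2.1875, R_n = 58.5 kips/bolt. φR_n = 0.75 × (1×47.531 + 2×58.5) = 123.4 kips.
Tension rupture (net): A_n = (5.6875 − 1×1.1875)×0.375 = 1.6875 in² (U = 1.0, A_e = A_n). φR_n = 0.75 × 65 × 1.6875 = 82.3 kips.
Governing: min(120.2, 123.4, 82.3) = 82.3 kips → net-section rupture.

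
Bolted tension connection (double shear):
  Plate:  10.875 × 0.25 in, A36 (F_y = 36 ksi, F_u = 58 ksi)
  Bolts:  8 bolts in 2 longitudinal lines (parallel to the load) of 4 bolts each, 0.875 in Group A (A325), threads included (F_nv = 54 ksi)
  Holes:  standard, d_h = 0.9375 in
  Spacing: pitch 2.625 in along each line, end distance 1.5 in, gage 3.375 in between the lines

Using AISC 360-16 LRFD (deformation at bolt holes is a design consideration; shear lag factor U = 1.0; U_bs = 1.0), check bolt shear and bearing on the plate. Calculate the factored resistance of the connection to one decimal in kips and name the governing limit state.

159.0 kips (bearing governs)

Bolt shear: A_b = π(0.875)²/4 = 0.60132 in². φR_n = 0.75 × 54 × 0.60132 × 8 × 2 = 389.7 kips.
Bearing (0.25 in plate, F_u = 58 ksi): end bolts L_c = 1.5 − 0.9375/2 = 1.03125, R_n = min(1.2×1.03125×0.25×58, 2.4×0.875×0.25×58) = 17.944 kips/bolt; interior L_c = 2.625 − 0.9375 = 1.6875, R_n = 29.363 kips/bolt. φR_n = 0.75 × (2×17.944 + 6×29.363) = 159.0 kips.
Governing: min(389.7, 159.0) = 159.0 kips → bearing.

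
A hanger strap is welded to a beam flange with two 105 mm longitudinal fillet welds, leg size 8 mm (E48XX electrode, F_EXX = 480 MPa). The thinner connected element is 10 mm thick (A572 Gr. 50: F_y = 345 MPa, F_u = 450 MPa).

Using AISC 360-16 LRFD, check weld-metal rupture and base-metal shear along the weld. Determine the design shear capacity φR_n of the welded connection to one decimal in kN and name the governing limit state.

256.6 kN (weld metal governs)

Weld metal: throat = 0.707×8 = 5.656 mm, L = 2×105 = 210 mm. φR_n = 0.75 × 0.6 × 480 × 5.656 × 210 = 256.6 kN.
Base metal shear (10 mm plate): yield φR_n = 1.0×0.6×345×10×210 = 434.7 kN; rupture φR_n = 0.75×0.6×450×10×210 = 425.3 kN; take 425.3 kN (rupture).
Governing: min(256.6, 425.3) = 256.6 kN → weld metal.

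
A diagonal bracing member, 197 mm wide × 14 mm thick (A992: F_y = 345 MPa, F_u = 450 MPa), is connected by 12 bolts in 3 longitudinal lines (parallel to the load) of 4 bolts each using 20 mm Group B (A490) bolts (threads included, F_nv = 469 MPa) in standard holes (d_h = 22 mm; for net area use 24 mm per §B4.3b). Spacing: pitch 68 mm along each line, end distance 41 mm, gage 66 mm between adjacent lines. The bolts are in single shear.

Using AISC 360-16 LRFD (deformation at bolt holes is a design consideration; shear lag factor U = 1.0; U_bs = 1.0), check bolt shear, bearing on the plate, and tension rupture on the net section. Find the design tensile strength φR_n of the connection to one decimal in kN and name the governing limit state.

590.6 kN (net-section rupture governs)

Bolt shear: A_b = π(20)²/4 = 314.16 mm². φR_n = 0.75 × 469 × 314.16 × 12 × 1 = 1326.1 kN.
Bearing (14 mm plate, F_u = 450 MPa): end bolts L_c = 41 − 22/2 = 30, R_n = min(1.2×30×14×450, 2.4×20×14×450) = 226.8 kN/bolt; interior L_c = 68 − 22 = 46, R_n = 302.4 kN/bolt. φR_n = 0.75 × (3×226.8 + 9×302.4) = 2551.5 kN.
Tension rupture (net): A_n = (197 − 3×24)×14 = 1750 mm² (U = 1.0, A_e = A_n). φR_n = 0.75 × 450 × 1750 = 590.6 kN.
Governing: min(1326.1, 2551.5, 590.6) = 590.6 kN → net-section rupture.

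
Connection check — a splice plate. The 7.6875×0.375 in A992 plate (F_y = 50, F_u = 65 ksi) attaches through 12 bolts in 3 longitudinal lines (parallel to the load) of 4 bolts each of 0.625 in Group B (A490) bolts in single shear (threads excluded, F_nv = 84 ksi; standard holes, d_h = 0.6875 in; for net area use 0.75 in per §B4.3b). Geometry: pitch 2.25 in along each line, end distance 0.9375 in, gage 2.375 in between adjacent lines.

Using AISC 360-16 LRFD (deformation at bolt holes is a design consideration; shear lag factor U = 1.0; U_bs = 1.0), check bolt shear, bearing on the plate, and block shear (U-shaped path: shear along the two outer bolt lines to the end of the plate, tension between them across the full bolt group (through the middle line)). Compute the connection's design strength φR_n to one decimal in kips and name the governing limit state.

Bolt shear: A_b = π(0.625)²/4 = 0.3068 in². φR_n = 0.75 × 84 × 0.3068 × 12 × 1 = 231.9 kips.
Bearing (0.375 in plate, F_u = 65 ksi): end bolts L_c = 0.9375 − 0.6875/2 = 0.59375, R_n = min(1.2×0.59375×0.375×65, 2.4×0.625×0.375×65) = 17.367 kips/bolt; interior L_c = 2.25 − 0.6875 = 1.5625, R_n = 36.563 kips/bolt. φR_n = 0.75 × (3×17.367 + 9×36.563) = 285.9 kips.
Block shear: shear path 2×[0.9375+3×2.25] = 2×7.6875 in, A_gv = 5.7656, A_nv = 2×(7.6875 − 3.5×0.75)×0.375 = 3.7969 in²; tension across gage: (4.75 − 2×0.75)×0.375 = 1.2188 in². R_n = min(0.6×65×3.7969, 0.6×50×5.7656) + 1.0×65×1.2188 = min(148.08, 172.97) + 79.222 = 227.3 kips. φR_n = 0.75 × 227.3 = 170.5 kips.
Governing: min(231.9, 285.9, 170.5) = 170.5 kips → block shear.

170.5 kips (block shear governs)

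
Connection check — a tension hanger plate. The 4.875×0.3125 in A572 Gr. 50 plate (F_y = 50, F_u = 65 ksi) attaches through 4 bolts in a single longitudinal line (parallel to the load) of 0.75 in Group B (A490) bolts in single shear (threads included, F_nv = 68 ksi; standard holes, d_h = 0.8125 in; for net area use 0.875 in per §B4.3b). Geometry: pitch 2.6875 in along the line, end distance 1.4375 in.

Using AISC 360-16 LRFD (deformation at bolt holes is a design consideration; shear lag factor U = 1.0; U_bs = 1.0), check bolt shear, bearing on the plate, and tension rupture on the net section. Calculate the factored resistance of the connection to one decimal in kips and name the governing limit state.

60.9 kips (net-section rupture governs)

Bolt shear: A_b = π(0.75)²/4 = 0.44179 in². φR_n = 0.75 × 68 × 0.44179 × 4 × 1 = 90.1 kips.
Bearing (0.3125 in plate, F_u = 65 ksi): end bolts L_c = 1.4375 − 0.8125/2 = 1.03125, R_n = min(1.2×1.03125×0.3125×65, 2.4×0.75×0.3125×65) = 25.137 kips/bolt; interior L_c = 2.6875 − 0.8125 = 1.875, R_n = 36.563 kips/bolt. φR_n = 0.75 × (1×25.137 + 3×36.563) = 101.1 kips.
Tension rupture (net): A_n = (4.875 − 1×0.875)×0.3125 = 1.25 in² (U = 1.0, A_e = A_n). φR_n = 0.75 × 65 × 1.25 = 60.9 kips.
Governing: min(90.1, 101.1, 60.9) = 60.9 kips → net-section rupture.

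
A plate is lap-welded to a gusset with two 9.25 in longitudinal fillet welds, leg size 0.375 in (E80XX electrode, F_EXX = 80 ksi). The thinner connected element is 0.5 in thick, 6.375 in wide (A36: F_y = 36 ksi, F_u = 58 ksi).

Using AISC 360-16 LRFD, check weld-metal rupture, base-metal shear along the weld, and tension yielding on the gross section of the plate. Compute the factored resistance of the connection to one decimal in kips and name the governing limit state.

103.3 kips (gross-section yield governs)

Weld metal: throat = 0.707×0.375 = 0.26513 in, L = 2×9.25 = 18.5 in. φR_n = 0.75 × 0.6 × 80 × 0.26513 × 18.5 = 176.6 kips.
Base metal shear (0.5 in plate): yield φR_n = 1.0×0.6×36×0.5×18.5 = 199.8 kips; rupture φR_n = 0.75×0.6×58×0.5×18.5 = 241.4 kips; take 199.8 kips (yield).
Tension yield (gross): A_g = 6.375×0.5 = 3.1875 in². φR_n = 0.90 × 36 × 3.1875 = 103.3 kips.
Governing: min(176.6, 199.8, 103.3) = 103.3 kips → gross-section yield.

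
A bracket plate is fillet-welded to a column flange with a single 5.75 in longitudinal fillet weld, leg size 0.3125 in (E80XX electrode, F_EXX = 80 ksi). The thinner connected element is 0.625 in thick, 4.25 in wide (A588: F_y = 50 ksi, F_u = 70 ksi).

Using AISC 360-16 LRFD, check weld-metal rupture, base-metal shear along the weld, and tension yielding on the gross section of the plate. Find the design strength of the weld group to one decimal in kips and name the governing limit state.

45.7 kips (weld metal governs)

Weld metal: throat = 0.707×0.3125 = 0.22094 in, L = 5.75 in. φR_n = 0.75 × 0.6 × 80 × 0.22094 × 5.75 = 45.7 kips.
Base metal shear (0.625 in plate): yield φR_n = 1.0×0.6×50×0.625×5.75 = 107.8 kips; rupture φR_n = 0.75×0.6×70×0.625×5.75 = 113.2 kips; take 107.8 kips (yield).
Tension yield (gross): A_g = 4.25×0.625 = 2.6563 in². φR_n = 0.90 × 50 × 2.6563 = 119.5 kips.
Governing: min(45.7, 107.8, 119.5) = 45.7 kips → weld metal.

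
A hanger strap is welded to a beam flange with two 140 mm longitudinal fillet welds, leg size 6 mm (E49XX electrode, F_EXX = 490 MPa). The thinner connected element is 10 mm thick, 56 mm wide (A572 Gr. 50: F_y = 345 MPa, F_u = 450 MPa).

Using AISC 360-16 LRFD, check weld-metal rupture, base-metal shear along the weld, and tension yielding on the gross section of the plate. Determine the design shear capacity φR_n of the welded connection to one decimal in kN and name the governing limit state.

173.9 kN (gross-section yield governs)

Weld metal: throat = 0.707×6 = 4.242 mm, L = 2×140 = 280 mm. φR_n = 0.75 × 0.6 × 490 × 4.242 × 280 = 261.9 kN.
Base metal shear (10 mm plate): yield φR_n = 1.0×0.6×345×10×280 = 579.6 kN; rupture φR_n = 0.75×0.6×450×10×280 = 567.0 kN; take 567.0 kN (rupture).
Tension yield (gross): A_g = 56×10 = 560 mm². φR_n = 0.90 × 345 × 560 = 173.9 kN.
Governing: min(261.9, 567.0, 173.9) = 173.9 kN → gross-section yield.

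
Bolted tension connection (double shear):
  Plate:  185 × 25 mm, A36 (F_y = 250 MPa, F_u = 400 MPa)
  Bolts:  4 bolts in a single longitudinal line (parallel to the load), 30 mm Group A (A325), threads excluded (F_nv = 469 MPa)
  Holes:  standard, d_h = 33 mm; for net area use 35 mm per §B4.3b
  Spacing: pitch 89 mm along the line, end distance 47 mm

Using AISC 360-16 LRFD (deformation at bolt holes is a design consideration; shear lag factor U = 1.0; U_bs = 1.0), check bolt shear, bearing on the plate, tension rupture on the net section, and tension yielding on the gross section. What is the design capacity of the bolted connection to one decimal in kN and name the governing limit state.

Bolt shear: A_b = π(30)²/4 = 706.86 mm². φR_n = 0.75 × 469 × 706.86 × 4 × 2 = 1989.1 kN.
Bearing (25 mm plate, F_u = 400 MPa): end bolts L_c = 47 − 33/2 = 30.5, R_n = min(1.2×30.5×25×400, 2.4×30×25×400) = 366 kN/bolt; interior L_c = 89 − 33 = 56, R_n = 672 kN/bolt. φR_n = 0.75 × (1×366 + 3×672) = 1786.5 kN.
Tension rupture (net): A_n = (185 − 1×35)×25 = 3750 mm² (U = 1.0, A_e = A_n). φR_n = 0.75 × 400 × 3750 = 1125.0 kN.
Tension yield (gross): A_g = 185×25 = 4625 mm². φR_n = 0.90 × 250 × 4625 = 1040.6 kN.
Governing: min(1989.1, 1786.5, 1125.0, 1040.6) = 1040.6 kN → gross-section yield.

1040.6 kN (gross-section yield governs)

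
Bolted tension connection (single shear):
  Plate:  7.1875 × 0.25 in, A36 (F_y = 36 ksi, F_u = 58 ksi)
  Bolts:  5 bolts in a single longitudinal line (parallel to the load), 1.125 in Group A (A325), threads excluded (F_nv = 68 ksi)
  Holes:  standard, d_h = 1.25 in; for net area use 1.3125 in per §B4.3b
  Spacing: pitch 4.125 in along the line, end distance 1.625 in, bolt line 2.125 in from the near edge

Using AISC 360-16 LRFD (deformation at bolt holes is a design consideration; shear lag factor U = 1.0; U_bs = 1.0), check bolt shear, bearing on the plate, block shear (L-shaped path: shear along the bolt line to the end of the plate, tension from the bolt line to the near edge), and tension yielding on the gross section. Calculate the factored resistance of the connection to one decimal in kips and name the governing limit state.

Bolt shear: A_b = π(1.125)²/4 = 0.99402 in². φR_n = 0.75 × 68 × 0.99402 × 5 × 1 = 253.5 kips.
Bearing (0.25 in plate, F_u = 58 ksi): end bolts L_c = 1.625 − 1.25/2 = 1, R_n = min(1.2×1×0.25×58, 2.4×1.125×0.25×58) = 17.4 kips/bolt; interior L_c = 4.125 − 1.25 = 2.875, R_n = 39.15 kips/bolt. φR_n = 0.75 × (1×17.4 + 4×39.15) = 130.5 kips.
Block shear: shear path 1×[1.625+4×4.125] = 1×18.125 in, A_gv = 4.5313, A_nv = 1×(18.125 − 4.5×1.3125)×0.25 = 3.0547 in²; tension to near edge: (2.125 − 0.5×1.3125)×0.25 = 0.36719 in². R_n = min(0.6×58×3.0547, 0.6×36×4.5313) + 1.0×58×0.36719 = min(106.3, 97.876) + 21.297 = 119.17 kips. φR_n = 0.75 × 119.17 = 89.4 kips.
Tension yield (gross): A_g = 7.1875×0.25 = 1.7969 in². φR_n = 0.90 × 36 × 1.7969 = 58.2 kips.
Governing: min(253.5, 130.5, 89.4, 58.2) = 58.2 kips → gross-section yield.

58.2 kips (gross-section yield governs)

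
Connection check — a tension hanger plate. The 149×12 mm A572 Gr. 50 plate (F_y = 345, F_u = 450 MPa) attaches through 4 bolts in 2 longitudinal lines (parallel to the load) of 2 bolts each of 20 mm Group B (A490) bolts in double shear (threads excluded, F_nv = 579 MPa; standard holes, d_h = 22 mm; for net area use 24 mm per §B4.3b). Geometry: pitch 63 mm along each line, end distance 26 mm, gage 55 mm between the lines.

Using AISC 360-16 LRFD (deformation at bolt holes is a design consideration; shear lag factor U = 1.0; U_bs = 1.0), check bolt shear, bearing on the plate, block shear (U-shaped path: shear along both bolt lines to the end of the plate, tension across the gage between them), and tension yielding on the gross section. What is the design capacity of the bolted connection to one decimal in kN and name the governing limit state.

Bolt shear: A_b = π(20)²/4 = 314.16 mm². φR_n = 0.75 × 579 × 314.16 × 4 × 2 = 1091.4 kN.
Bearing (12 mm plate, F_u = 450 MPa): end bolts L_c = 26 − 22/2 = 15, R_n = min(1.2×15×12×450, 2.4×20×12×450) = 97.2 kN/bolt; interior L_c = 63 − 22 = 41, R_n = 259.2 kN/bolt. φR_n = 0.75 × (2×97.2 + 2×259.2) = 534.6 kN.
Block shear: shear path 2×[26+1×63] = 2×89 mm, A_gv = 2136, A_nv = 2×(89 − 1.5×24)×12 = 1272 mm²; tension across gage: (55 − 1×24)×12 = 372 mm². R_n = min(0.6×450×1272, 0.6×345×2136) + 1.0×450×372 = min(343.44, 442.15) + 167.4 = 510.84 kN. φR_n = 0.75 × 510.84 = 383.1 kN.
Tension yield (gross): A_g = 149×12 = 1788 mm². φR_n = 0.90 × 345 × 1788 = 555.2 kN.
Governing: min(1091.4, 534.6, 383.1, 555.2) = 383.1 kN → block shear.

383.1 kN (block shear governs)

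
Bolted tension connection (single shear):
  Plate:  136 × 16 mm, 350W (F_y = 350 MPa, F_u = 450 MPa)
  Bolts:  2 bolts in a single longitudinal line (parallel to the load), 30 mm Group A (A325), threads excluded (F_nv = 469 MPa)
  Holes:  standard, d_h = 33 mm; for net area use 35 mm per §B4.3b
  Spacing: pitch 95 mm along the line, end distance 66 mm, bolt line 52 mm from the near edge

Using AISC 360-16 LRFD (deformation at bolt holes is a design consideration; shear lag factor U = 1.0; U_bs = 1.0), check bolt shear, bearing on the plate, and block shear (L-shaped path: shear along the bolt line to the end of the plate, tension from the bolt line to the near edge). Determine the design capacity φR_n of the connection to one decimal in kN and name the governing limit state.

Bolt shear: A_b = π(30)²/4 = 706.86 mm². φR_n = 0.75 × 469 × 706.86 × 2 × 1 = 497.3 kN.
Bearing (16 mm plate, F_u = 450 MPa): end bolts L_c = 66 − 33/2 = 49.5, R_n = min(1.2×49.5×16×450, 2.4×30×16×450) = 427.68 kN/bolt; interior L_c = 95 − 33 = 62, R_n = 518.4 kN/bolt. φR_n = 0.75 × (1×427.68 + 1×518.4) = 709.6 kN.
Block shear: shear path 1×[66+1×95] = 1×161 mm, A_gv = 2576, A_nv = 1×(161 − 1.5×35)×16 = 1736 mm²; tension to near edge: (52 − 0.5×35)×16 = 552 mm². R_n = min(0.6×450×1736, 0.6×350×2576) + 1.0×450×552 = min(468.72, 540.96) + 248.4 = 717.12 kN. φR_n = 0.75 × 717.12 = 537.8 kN.
Governing: min(497.3, 709.6, 537.8) = 497.3 kN → bolt shear.

497.3 kN (bolt shear governs)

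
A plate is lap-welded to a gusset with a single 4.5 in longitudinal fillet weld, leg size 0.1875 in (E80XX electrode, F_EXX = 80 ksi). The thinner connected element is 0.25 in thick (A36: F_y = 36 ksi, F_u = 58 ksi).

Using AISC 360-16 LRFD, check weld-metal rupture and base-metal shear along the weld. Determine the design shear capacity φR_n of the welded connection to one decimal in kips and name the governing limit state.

Weld metal: throat = 0.707×0.1875 = 0.13256 in, L = 4.5 in. φR_n = 0.75 × 0.6 × 80 × 0.13256 × 4.5 = 21.5 kips.
Base metal shear (0.25 in plate): yield φR_n = 1.0×0.6×36×0.25×4.5 = 24.3 kips; rupture φR_n = 0.75×0.6×58×0.25×4.5 = 29.4 kips; take 24.3 kips (yield).
Governing: min(21.5, 24.3) = 21.5 kips → weld metal.

21.5 kips (weld metal governs)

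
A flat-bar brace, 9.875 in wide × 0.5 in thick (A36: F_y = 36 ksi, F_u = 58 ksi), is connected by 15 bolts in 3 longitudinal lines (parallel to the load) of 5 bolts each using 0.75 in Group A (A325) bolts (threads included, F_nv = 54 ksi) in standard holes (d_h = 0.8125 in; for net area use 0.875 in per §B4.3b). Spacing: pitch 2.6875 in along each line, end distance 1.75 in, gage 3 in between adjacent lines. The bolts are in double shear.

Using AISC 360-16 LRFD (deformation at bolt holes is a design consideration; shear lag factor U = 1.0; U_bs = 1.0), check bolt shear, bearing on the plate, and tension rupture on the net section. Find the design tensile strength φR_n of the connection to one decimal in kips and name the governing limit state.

157.7 kips (net-section rupture governs)

Bolt shear: A_b = π(0.75)²/4 = 0.44179 in². φR_n = 0.75 × 54 × 0.44179 × 15 × 2 = 536.8 kips.
Bearing (0.5 in plate, F_u = 58 ksi): end bolts L_c = 1.75 − 0.8125/2 = 1.34375, R_n = min(1.2×1.34375×0.5×58, 2.4×0.75×0.5×58) = 46.763 kips/bolt; interior L_c = 2.6875 − 0.8125 = 1.875, R_n = 52.2 kips/bolt. φR_n = 0.75 × (3×46.763 + 12×52.2) = 575.0 kips.
Tension rupture (net): A_n = (9.875 − 3×0.875)×0.5 = 3.625 in² (U = 1.0, A_e = A_n). φR_n = 0.75 × 58 × 3.625 = 157.7 kips.
Governing: min(536.8, 575.0, 157.7) = 157.7 kips → net-section rupture.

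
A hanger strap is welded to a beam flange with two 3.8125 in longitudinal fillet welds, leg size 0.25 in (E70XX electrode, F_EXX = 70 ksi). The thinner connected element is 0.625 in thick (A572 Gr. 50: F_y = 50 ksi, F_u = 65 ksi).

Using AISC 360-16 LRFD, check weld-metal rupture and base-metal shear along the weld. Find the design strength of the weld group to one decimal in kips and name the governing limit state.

Weld metal: throat = 0.707×0.25 = 0.17675 in, L = 2×3.8125 = 7.625 in. φR_n = 0.75 × 0.6 × 70 × 0.17675 × 7.625 = 42.5 kips.
Base metal shear (0.625 in plate): yield φR_n = 1.0×0.6×50×0.625×7.625 = 143.0 kips; rupture φR_n = 0.75×0.6×65×0.625×7.625 = 139.4 kips; take 139.4 kips (rupture).
Governing: min(42.5, 139.4) = 42.5 kips → weld metal.

42.5 kips (weld metal governs)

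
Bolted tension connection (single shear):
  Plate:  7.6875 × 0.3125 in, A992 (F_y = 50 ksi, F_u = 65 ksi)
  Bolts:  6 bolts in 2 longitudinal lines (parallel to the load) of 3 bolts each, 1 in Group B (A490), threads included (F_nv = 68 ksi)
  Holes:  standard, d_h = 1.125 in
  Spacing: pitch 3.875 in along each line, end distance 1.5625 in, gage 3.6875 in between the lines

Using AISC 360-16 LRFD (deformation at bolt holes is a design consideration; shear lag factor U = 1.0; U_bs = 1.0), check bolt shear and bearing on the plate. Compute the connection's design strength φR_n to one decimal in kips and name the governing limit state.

Bolt shear: A_b = π(1)²/4 = 0.7854 in². φR_n = 0.75 × 68 × 0.7854 × 6 × 1 = 240.3 kips.
Bearing (0.3125 in plate, F_u = 65 ksi): end bolts L_c = 1.5625 − 1.125/2 = 1, R_n = min(1.2×1×0.3125×65, 2.4×1×0.3125×65) = 24.375 kips/bolt; interior L_c = 3.875 − 1.125 = 2.75, R_n = 48.75 kips/bolt. φR_n = 0.75 × (2×24.375 + 4×48.75) = 182.8 kips.
Governing: min(240.3, 182.8) = 182.8 kips → bearing.

182.8 kips (bearing governs)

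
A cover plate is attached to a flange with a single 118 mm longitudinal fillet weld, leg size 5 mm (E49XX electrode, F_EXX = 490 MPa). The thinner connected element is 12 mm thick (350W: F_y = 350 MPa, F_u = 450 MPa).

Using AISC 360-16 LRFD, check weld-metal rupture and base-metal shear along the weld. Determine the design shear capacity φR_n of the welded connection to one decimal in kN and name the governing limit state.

Weld metal: throat = 0.707×5 = 3.535 mm, L = 118 mm. φR_n = 0.75 × 0.6 × 490 × 3.535 × 118 = 92.0 kN.
Base metal shear (12 mm plate): yield φR_n = 1.0×0.6×350×12×118 = 297.4 kN; rupture φR_n = 0.75×0.6×450×12×118 = 286.7 kN; take 286.7 kN (rupture).
Governing: min(92.0, 286.7) = 92.0 kN → weld metal.

92.0 kN (weld metal governs)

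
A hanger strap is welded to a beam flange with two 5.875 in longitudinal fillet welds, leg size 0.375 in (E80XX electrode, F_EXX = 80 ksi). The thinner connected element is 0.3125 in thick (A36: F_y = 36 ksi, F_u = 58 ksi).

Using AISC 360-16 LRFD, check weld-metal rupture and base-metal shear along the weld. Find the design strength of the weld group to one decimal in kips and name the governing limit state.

Weld metal: throat = 0.707×0.375 = 0.26513 in, L = 2×5.875 = 11.75 in. φR_n = 0.75 × 0.6 × 80 × 0.26513 × 11.75 = 112.1 kips.
Base metal shear (0.3125 in plate): yield φR_n = 1.0×0.6×36×0.3125×11.75 = 79.3 kips; rupture φR_n = 0.75×0.6×58×0.3125×11.75 = 95.8 kips; take 79.3 kips (yield).
Governing: min(112.1, 79.3) = 79.3 kips → base-metal shear.

79.3 kips (base-metal shear governs)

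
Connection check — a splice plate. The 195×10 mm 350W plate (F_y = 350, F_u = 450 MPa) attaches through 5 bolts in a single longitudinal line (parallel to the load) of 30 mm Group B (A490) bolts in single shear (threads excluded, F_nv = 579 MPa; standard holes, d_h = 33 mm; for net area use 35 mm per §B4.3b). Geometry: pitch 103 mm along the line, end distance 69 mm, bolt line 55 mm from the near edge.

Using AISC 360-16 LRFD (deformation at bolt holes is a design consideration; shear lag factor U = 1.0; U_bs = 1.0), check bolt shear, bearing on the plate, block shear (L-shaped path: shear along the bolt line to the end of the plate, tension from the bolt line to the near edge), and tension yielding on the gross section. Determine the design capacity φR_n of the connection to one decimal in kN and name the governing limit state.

Bolt shear: A_b = π(30)²/4 = 706.86 mm². φR_n = 0.75 × 579 × 706.86 × 5 × 1 = 1534.8 kN.
Bearing (10 mm plate, F_u = 450 MPa): end bolts L_c = 69 − 33/2 = 52.5, R_n = min(1.2×52.5×10×450, 2.4×30×10×450) = 283.5 kN/bolt; interior L_c = 103 − 33 = 70, R_n = 324 kN/bolt. φR_n = 0.75 × (1×283.5 + 4×324) = 1184.6 kN.
Block shear: shear path 1×[69+4×103] = 1×481 mm, A_gv = 4810, A_nv = 1×(481 − 4.5×35)×10 = 3235 mm²; tension to near edge: (55 − 0.5×35)×10 = 375 mm². R_n = min(0.6×450×3235, 0.6×350×4810) + 1.0×450×375 = min(873.45, 1010.1) + 168.75 = 1042.2 kN. φR_n = 0.75 × 1042.2 = 781.7 kN.
Tension yield (gross): A_g = 195×10 = 1950 mm². φR_n = 0.90 × 350 × 1950 = 614.3 kN.
Governing: min(1534.8, 1184.6, 781.7, 614.3) = 614.3 kN → gross-section yield.

614.3 kN (gross-section yield governs)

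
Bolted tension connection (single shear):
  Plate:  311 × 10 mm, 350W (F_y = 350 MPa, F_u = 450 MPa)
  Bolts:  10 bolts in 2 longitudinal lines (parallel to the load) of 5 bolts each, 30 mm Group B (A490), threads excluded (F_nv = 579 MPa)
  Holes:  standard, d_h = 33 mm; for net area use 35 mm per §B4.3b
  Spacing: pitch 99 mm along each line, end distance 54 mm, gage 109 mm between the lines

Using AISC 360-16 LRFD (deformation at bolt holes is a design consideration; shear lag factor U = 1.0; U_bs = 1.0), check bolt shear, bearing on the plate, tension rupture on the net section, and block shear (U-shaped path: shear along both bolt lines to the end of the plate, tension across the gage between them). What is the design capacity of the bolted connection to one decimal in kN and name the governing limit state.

813.4 kN (net-section rupture governs)

Bolt shear: A_b = π(30)²/4 = 706.86 mm². φR_n = 0.75 × 579 × 706.86 × 10 × 1 = 3069.5 kN.
Bearing (10 mm plate, F_u = 450 MPa): end bolts L_c = 54 − 33/2 = 37.5, R_n = min(1.2×37.5×10×450, 2.4×30×10×450) = 202.5 kN/bolt; interior L_c = 99 − 33 = 66, R_n = 324 kN/bolt. φR_n = 0.75 × (2×202.5 + 8×324) = 2247.8 kN.
Tension rupture (net): A_n = (311 − 2×35)×10 = 2410 mm² (U = 1.0, A_e = A_n). φR_n = 0.75 × 450 × 2410 = 813.4 kN.
Block shear: shear path 2×[54+4×99] = 2×450 mm, A_gv = 9000, A_nv = 2×(450 − 4.5×35)×10 = 5850 mm²; tension across gage: (109 − 1×35)×10 = 740 mm². R_n = min(0.6×450×5850, 0.6×350×9000) + 1.0×450×740 = min(1579.5, 1890) + 333 = 1912.5 kN. φR_n = 0.75 × 1912.5 = 1434.4 kN.
Governing: min(3069.5, 2247.8, 813.4, 1434.4) = 813.4 kN → net-section rupture.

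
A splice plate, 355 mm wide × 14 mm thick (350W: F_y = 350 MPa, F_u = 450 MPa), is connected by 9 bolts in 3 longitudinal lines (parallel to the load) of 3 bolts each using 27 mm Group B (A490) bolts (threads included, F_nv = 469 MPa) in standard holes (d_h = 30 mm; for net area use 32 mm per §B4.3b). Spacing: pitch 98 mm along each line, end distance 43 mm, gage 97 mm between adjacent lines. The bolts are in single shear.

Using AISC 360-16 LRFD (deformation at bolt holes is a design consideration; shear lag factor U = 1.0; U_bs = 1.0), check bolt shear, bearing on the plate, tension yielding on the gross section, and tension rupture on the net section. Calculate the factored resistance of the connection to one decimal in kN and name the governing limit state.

Bolt shear: A_b = π(27)²/4 = 572.56 mm². φR_n = 0.75 × 469 × 572.56 × 9 × 1 = 1812.6 kN.
Bearing (14 mm plate, F_u = 450 MPa): end bolts L_c = 43 − 30/2 = 28, R_n = min(1.2×28×14×450, 2.4×27×14×450) = 211.68 kN/bolt; interior L_c = 98 − 30 = 68, R_n = 408.24 kN/bolt. φR_n = 0.75 × (3×211.68 + 6×408.24) = 2313.4 kN.
Tension yield (gross): A_g = 355×14 = 4970 mm². φR_n = 0.90 × 350 × 4970 = 1565.6 kN.
Tension rupture (net): A_n = (355 − 3×32)×14 = 3626 mm² (U = 1.0, A_e = A_n). φR_n = 0.75 × 450 × 3626 = 1223.8 kN.
Governing: min(1812.6, 2313.4, 1565.6, 1223.8) = 1223.8 kN → net-section rupture.

1223.8 kN (net-section rupture governs)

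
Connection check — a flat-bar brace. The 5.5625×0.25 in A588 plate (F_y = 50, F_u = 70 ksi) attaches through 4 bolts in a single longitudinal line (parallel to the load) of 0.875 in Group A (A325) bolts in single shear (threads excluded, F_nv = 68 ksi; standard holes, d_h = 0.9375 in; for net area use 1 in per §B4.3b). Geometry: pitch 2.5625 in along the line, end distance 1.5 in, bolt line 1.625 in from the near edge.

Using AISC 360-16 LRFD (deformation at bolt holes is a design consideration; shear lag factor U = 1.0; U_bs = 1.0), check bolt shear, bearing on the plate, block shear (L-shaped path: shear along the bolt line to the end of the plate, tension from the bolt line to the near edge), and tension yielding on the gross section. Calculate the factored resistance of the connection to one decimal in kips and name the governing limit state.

Bolt shear: A_b = π(0.875)²/4 = 0.60132 in². φR_n = 0.75 × 68 × 0.60132 × 4 × 1 = 122.7 kips.
Bearing (0.25 in plate, F_u = 70 ksi): end bolts L_c = 1.5 − 0.9375/2 = 1.03125, R_n = min(1.2×1.03125×0.25×70, 2.4×0.875×0.25×70) = 21.656 kips/bolt; interior L_c = 2.5625 − 0.9375 = 1.625, R_n = 34.125 kips/bolt. φR_n = 0.75 × (1×21.656 + 3×34.125) = 93.0 kips.
Block shear: shear path 1×[1.5+3×2.5625] = 1×9.1875 in, A_gv = 2.2969, A_nv = 1×(9.1875 − 3.5×1)×0.25 = 1.4219 in²; tension to near edge: (1.625 − 0.5×1)×0.25 = 0.28125 in². R_n = min(0.6×70×1.4219, 0.6×50×2.2969) + 1.0×70×0.28125 = min(59.72, 68.907) + 19.688 = 79.408 kips. φR_n = 0.75 × 79.408 = 59.6 kips.
Tension yield (gross): A_g = 5.5625×0.25 = 1.3906 in². φR_n = 0.90 × 50 × 1.3906 = 62.6 kips.
Governing: min(122.7, 93.0, 59.6, 62.6) = 59.6 kips → block shear.

59.6 kips (block shear governs)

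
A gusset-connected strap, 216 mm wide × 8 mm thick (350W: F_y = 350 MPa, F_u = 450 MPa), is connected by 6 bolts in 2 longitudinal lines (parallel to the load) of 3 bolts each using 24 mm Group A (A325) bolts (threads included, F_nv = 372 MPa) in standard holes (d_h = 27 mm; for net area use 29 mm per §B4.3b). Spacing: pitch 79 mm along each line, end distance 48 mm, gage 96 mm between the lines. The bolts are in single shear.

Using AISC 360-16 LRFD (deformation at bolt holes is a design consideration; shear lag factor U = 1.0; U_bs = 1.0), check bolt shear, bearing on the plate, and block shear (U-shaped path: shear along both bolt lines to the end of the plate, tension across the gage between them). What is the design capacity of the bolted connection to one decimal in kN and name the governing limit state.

613.4 kN (block shear governs)

Bolt shear: A_b = π(24)²/4 = 452.39 mm². φR_n = 0.75 × 372 × 452.39 × 6 × 1 = 757.3 kN.
Bearing (8 mm plate, F_u = 450 MPa): end bolts L_c = 48 − 27/2 = 34.5, R_n = min(1.2×34.5×8×450, 2.4×24×8×450) = 149.04 kN/bolt; interior L_c = 79 − 27 = 52, R_n = 207.36 kN/bolt. φR_n = 0.75 × (2×149.04 + 4×207.36) = 845.6 kN.
Block shear: shear path 2×[48+2×79] = 2×206 mm, A_gv = 3296, A_nv = 2×(206 − 2.5×29)×8 = 2136 mm²; tension across gage: (96 − 1×29)×8 = 536 mm². R_n = min(0.6×450×2136, 0.6×350×3296) + 1.0×450×536 = min(576.72, 692.16) + 241.2 = 817.92 kN. φR_n = 0.75 × 817.92 = 613.4 kN.
Governing: min(757.3, 845.6, 613.4) = 613.4 kN → block shear.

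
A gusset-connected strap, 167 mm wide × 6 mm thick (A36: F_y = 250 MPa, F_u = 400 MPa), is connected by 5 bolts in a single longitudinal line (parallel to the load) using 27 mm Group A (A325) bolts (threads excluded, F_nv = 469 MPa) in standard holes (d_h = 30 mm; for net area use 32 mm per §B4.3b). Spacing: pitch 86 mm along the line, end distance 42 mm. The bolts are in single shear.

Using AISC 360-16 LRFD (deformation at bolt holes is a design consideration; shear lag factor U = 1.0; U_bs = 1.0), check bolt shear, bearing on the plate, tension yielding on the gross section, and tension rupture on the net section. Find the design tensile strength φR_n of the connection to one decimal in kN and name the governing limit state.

225.5 kN (gross-section yield governs)

Bolt shear: A_b = π(27)²/4 = 572.56 mm². φR_n = 0.75 × 469 × 572.56 × 5 × 1 = 1007.0 kN.
Bearing (6 mm plate, F_u = 400 MPa): end bolts L_c = 42 − 30/2 = 27, R_n = min(1.2×27×6×400, 2.4×27×6×400) = 77.76 kN/bolt; interior L_c = 86 − 30 = 56, R_n = 155.52 kN/bolt. φR_n = 0.75 × (1×77.76 + 4×155.52) = 524.9 kN.
Tension yield (gross): A_g = 167×6 = 1002 mm². φR_n = 0.90 × 250 × 1002 = 225.5 kN.
Tension rupture (net): A_n = (167 − 1×32)×6 = 810 mm² (U = 1.0, A_e = A_n). φR_n = 0.75 × 400 × 810 = 243.0 kN.
Governing: min(1007.0, 524.9, 225.5, 243.0) = 225.5 kN → gross-section yield.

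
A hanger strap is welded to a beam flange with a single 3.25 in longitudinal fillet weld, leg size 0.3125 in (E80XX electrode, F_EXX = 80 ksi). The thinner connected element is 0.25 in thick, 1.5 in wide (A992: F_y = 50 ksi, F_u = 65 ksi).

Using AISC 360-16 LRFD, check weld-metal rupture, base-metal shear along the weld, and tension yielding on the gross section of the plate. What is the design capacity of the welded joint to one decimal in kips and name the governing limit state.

Weld metal: throat = 0.707×0.3125 = 0.22094 in, L = 3.25 in. φR_n = 0.75 × 0.6 × 80 × 0.22094 × 3.25 = 25.8 kips.
Base metal shear (0.25 in plate): yield φR_n = 1.0×0.6×50×0.25×3.25 = 24.4 kips; rupture φR_n = 0.75×0.6×65×0.25×3.25 = 23.8 kips; take 23.8 kips (rupture).
Tension yield (gross): A_g = 1.5×0.25 = 0.375 in². φR_n = 0.90 × 50 × 0.375 = 16.9 kips.
Governing: min(25.8, 23.8, 16.9) = 16.9 kips → gross-section yield.

16.9 kips (gross-section yield governs)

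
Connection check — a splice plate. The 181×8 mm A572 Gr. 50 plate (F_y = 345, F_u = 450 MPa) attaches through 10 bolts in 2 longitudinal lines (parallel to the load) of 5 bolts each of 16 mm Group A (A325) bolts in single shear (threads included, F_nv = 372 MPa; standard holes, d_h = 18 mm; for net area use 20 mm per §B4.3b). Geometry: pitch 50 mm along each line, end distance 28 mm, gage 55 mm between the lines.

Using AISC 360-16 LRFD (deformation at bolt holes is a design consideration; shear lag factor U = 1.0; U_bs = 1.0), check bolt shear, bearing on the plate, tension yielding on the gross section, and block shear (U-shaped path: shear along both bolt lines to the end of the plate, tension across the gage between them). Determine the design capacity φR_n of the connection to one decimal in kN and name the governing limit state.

449.6 kN (gross-section yield governs)

Bolt shear: A_b = π(16)²/4 = 201.06 mm². φR_n = 0.75 × 372 × 201.06 × 10 × 1 = 561.0 kN.
Bearing (8 mm plate, F_u = 450 MPa): end bolts L_c = 28 − 18/2 = 19, R_n = min(1.2×19×8×450, 2.4×16×8×450) = 82.08 kN/bolt; interior L_c = 50 − 18 = 32, R_n = 138.24 kN/bolt. φR_n = 0.75 × (2×82.08 + 8×138.24) = 952.6 kN.
Tension yield (gross): A_g = 181×8 = 1448 mm². φR_n = 0.90 × 345 × 1448 = 449.6 kN.
Block shear: shear path 2×[28+4×50] = 2×228 mm, A_gv = 3648, A_nv = 2×(228 − 4.5×20)×8 = 2208 mm²; tension across gage: (55 − 1×20)×8 = 280 mm². R_n = min(0.6×450×2208, 0.6×345×3648) + 1.0×450×280 = min(596.16, 755.14) + 126 = 722.16 kN. φR_n = 0.75 × 722.16 = 541.6 kN.
Governing: min(561.0, 952.6, 449.6, 541.6) = 449.6 kN → gross-section yield.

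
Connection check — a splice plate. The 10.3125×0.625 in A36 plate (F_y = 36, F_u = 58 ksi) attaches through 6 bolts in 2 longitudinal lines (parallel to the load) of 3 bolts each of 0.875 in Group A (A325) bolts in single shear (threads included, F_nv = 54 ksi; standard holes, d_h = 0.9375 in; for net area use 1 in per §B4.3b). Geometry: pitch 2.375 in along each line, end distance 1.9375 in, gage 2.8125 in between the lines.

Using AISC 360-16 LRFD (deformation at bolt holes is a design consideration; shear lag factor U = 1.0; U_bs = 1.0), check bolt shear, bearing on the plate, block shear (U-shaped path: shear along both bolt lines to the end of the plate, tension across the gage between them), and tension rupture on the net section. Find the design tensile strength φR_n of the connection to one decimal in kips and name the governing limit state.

Bolt shear: A_b = π(0.875)²/4 = 0.60132 in². φR_n = 0.75 × 54 × 0.60132 × 6 × 1 = 146.1 kips.
Bearing (0.625 in plate, F_u = 58 ksi): end bolts L_c = 1.9375 − 0.9375/2 = 1.46875, R_n = min(1.2×1.46875×0.625×58, 2.4×0.875×0.625×58) = 63.891 kips/bolt; interior L_c = 2.375 − 0.9375 = 1.4375, R_n = 62.531 kips/bolt. φR_n = 0.75 × (2×63.891 + 4×62.531) = 283.4 kips.
Block shear: shear path 2×[1.9375+2×2.375] = 2×6.6875 in, A_gv = 8.3594, A_nv = 2×(6.6875 − 2.5×1)×0.625 = 5.2344 in²; tension across gage: (2.8125 − 1×1)×0.625 = 1.1328 in². R_n = min(0.6×58×5.2344, 0.6×36×8.3594) + 1.0×58×1.1328 = min(182.16, 180.56) + 65.702 = 246.26 kips. φR_n = 0.75 × 246.26 = 184.7 kips.
Tension rupture (net): A_n = (10.3125 − 2×1)×0.625 = 5.1953 in² (U = 1.0, A_e = A_n). φR_n = 0.75 × 58 × 5.1953 = 226.0 kips.
Governing: min(146.1, 283.4, 184.7, 226.0) = 146.1 kips → bolt shear.

146.1 kips (bolt shear governs)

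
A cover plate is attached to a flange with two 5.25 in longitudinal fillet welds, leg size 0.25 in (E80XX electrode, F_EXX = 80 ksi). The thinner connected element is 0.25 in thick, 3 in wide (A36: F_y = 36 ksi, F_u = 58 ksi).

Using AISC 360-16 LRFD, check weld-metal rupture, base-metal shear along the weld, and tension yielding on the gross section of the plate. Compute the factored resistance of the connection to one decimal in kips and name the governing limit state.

Weld metal: throat = 0.707×0.25 = 0.17675 in, L = 2×5.25 = 10.5 in. φR_n = 0.75 × 0.6 × 80 × 0.17675 × 10.5 = 66.8 kips.
Base metal shear (0.25 in plate): yield φR_n = 1.0×0.6×36×0.25×10.5 = 56.7 kips; rupture φR_n = 0.75×0.6×58×0.25×10.5 = 68.5 kips; take 56.7 kips (yield).
Tension yield (gross): A_g = 3×0.25 = 0.75 in². φR_n = 0.90 × 36 × 0.75 = 24.3 kips.
Governing: min(66.8, 56.7, 24.3) = 24.3 kips → gross-section yield.

24.3 kips (gross-section yield governs)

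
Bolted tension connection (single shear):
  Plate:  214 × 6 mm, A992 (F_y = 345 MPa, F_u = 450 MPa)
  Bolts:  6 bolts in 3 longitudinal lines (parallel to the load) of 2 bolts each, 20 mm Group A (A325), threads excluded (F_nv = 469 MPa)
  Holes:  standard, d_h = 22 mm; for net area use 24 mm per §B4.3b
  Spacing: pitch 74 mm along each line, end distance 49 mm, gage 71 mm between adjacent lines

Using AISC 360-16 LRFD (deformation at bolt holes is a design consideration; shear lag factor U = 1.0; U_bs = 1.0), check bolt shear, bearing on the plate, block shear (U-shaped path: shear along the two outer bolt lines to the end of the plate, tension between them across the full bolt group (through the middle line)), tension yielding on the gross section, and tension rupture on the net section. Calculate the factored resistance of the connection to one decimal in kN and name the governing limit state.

287.6 kN (net-section rupture governs)

Bolt shear: A_b = π(20)²/4 = 314.16 mm². φR_n = 0.75 × 469 × 314.16 × 6 × 1 = 663.0 kN.
Bearing (6 mm plate, F_u = 450 MPa): end bolts L_c = 49 − 22/2 = 38, R_n = min(1.2×38×6×450, 2.4×20×6×450) = 123.12 kN/bolt; interior L_c = 74 − 22 = 52, R_n = 129.6 kN/bolt. φR_n = 0.75 × (3×123.12 + 3×129.6) = 568.6 kN.
Block shear: shear path 2×[49+1×74] = 2×123 mm, A_gv = 1476, A_nv = 2×(123 − 1.5×24)×6 = 1044 mm²; tension across gage: (142 − 2×24)×6 = 564 mm². R_n = min(0.6×450×1044, 0.6×345×1476) + 1.0×450×564 = min(281.88, 305.53) + 253.8 = 535.68 kN. φR_n = 0.75 × 535.68 = 401.8 kN.
Tension yield (gross): A_g = 214×6 = 1284 mm². φR_n = 0.90 × 345 × 1284 = 398.7 kN.
Tension rupture (net): A_n = (214 − 3×24)×6 = 852 mm² (U = 1.0, A_e = A_n). φR_n = 0.75 × 450 × 852 = 287.6 kN.
Governing: min(663.0, 568.6, 401.8, 398.7, 287.6) = 287.6 kN → net-section rupture.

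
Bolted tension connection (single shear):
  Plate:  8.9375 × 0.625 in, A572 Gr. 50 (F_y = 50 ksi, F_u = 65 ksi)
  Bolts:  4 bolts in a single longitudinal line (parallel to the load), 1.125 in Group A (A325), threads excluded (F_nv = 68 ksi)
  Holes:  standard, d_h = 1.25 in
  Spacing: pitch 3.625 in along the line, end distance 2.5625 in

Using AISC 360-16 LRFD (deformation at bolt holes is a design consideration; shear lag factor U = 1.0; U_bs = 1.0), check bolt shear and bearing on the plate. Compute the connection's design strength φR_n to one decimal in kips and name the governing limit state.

202.8 kips (bolt shear governs)

Bolt shear: A_b = π(1.125)²/4 = 0.99402 in². φR_n = 0.75 × 68 × 0.99402 × 4 × 1 = 202.8 kips.
Bearing (0.625 in plate, F_u = 65 ksi): end bolts L_c = 2.5625 − 1.25/2 = 1.9375, R_n = min(1.2×1.9375×0.625×65, 2.4×1.125×0.625×65) = 94.453 kips/bolt; interior L_c = 3.625 − 1.25 = 2.375, R_n = 109.69 kips/bolt. φR_n = 0.75 × (1×94.453 + 3×109.69) = 317.6 kips.
Governing: min(202.8, 317.6) = 202.8 kips → bolt shear.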